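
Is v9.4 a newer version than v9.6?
No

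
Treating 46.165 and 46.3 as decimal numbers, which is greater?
46.3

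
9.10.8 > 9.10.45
False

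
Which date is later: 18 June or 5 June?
18 June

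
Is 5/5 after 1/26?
Yes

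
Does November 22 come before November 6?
No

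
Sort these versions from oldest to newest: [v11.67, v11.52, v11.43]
[v11.43, v11.52, v11.67]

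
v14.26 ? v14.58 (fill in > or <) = <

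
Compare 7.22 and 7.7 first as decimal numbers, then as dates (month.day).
As decimals: 7.22 < 7.7. As dates: 7/22 is later than 7/7 (day 22 > day 7).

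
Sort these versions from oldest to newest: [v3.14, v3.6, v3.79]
[v3.6, v3.14, v3.79]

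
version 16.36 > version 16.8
True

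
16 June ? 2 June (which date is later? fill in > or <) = >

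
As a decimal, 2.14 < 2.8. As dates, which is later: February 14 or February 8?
February 14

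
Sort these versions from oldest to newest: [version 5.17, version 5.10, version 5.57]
[version 5.10, version 5.17, version 5.57]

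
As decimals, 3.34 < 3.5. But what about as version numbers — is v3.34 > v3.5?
True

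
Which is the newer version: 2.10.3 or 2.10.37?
2.10.37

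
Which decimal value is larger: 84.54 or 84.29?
84.54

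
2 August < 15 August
True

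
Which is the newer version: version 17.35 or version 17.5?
version 17.35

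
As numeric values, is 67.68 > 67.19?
True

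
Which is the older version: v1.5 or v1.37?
v1.5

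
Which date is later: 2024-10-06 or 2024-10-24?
2024-10-24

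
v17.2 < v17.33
True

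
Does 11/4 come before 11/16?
Yes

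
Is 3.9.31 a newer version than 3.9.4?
Yes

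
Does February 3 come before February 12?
Yes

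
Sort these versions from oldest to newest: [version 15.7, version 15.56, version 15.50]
[version 15.7, version 15.50, version 15.56]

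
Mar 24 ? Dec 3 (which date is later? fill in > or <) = <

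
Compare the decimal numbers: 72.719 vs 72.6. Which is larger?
72.719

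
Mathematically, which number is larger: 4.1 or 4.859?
4.859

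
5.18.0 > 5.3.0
True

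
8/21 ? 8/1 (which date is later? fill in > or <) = >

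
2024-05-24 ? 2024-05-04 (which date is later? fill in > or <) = >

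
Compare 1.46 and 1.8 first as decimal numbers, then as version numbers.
As decimals: 1.46 < 1.8. As versions: v1.46 > v1.8 (minor version 46 > 8).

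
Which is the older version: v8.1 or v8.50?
v8.1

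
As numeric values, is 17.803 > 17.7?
True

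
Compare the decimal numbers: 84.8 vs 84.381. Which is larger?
84.8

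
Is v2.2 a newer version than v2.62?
No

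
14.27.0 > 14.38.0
False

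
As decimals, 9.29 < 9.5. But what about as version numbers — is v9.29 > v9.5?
True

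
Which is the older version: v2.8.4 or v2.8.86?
v2.8.4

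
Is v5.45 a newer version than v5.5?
Yes. Version numbers are compared segment by segment as integers, not as decimals: minor version 45 > 5, so v5.45 > v5.5 (even though the decimal 5.45 < 5.5).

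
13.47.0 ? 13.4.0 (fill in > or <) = >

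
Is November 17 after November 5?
Yes. Day 17 comes after day 5 in November — this is a date comparison, not a decimal one (the decimal 11.17 would be smaller than 11.5).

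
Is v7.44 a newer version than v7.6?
Yes. Version numbers are compared segment by segment as integers, not as decimals: minor version 44 > 6, so v7.44 > v7.6 (even though the decimal 7.44 < 7.6).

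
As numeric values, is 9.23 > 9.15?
True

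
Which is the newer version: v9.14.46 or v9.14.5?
v9.14.46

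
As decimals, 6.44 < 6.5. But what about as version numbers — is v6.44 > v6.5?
True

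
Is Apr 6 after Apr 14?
No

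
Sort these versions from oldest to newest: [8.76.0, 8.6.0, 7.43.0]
[7.43.0, 8.6.0, 8.76.0]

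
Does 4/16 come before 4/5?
No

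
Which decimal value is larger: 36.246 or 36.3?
36.3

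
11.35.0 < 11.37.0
True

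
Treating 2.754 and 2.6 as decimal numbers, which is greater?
2.754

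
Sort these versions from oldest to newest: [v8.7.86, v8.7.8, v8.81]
[v8.7.8, v8.7.86, v8.81]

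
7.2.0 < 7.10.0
True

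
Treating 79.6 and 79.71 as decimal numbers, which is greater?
79.71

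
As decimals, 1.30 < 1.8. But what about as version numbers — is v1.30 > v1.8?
True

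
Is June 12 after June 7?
Yes. Day 12 comes after day 7 in June — this is a date comparison, not a decimal one (the decimal 6.12 would be smaller than 6.7).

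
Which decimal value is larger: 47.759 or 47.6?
47.759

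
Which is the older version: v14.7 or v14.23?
v14.7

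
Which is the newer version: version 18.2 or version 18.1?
version 18.2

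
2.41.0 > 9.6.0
False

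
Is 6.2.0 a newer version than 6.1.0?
Yes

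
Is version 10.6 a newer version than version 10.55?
No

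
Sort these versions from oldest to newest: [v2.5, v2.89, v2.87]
[v2.5, v2.87, v2.89]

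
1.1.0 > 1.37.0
False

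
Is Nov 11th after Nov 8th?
Yes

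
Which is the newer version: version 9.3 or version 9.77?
version 9.77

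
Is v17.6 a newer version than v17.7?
No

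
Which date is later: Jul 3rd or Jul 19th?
Jul 19th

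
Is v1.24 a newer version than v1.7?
Yes. Version numbers are compared segment by segment as integers, not as decimals: minor version 24 > 7, so v1.24 > v1.7 (even though the decimal 1.24 < 1.7).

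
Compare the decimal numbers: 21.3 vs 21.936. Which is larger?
21.936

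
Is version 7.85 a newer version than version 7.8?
Yes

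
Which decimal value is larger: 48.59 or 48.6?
48.6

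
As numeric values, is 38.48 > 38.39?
True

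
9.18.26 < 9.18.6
False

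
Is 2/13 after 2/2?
Yes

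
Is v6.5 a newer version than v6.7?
No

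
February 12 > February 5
True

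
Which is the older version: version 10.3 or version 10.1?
version 10.1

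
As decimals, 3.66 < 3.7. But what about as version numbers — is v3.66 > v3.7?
True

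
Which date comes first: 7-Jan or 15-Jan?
7-Jan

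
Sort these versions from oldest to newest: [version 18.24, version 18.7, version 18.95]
[version 18.7, version 18.24, version 18.95]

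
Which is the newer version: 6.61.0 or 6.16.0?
6.61.0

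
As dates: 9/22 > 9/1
True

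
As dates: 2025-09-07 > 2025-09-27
False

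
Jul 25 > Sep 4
False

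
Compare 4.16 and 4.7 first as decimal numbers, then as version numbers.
As decimals: 4.16 < 4.7. As versions: v4.16 > v4.7 (minor version 16 > 7).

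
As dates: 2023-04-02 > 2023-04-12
False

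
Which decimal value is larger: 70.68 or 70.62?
70.68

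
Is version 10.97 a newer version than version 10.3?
Yes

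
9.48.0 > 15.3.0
False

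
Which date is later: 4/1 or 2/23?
4/1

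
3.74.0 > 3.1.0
True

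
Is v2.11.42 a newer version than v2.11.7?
Yes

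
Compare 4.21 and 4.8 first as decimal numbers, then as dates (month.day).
As decimals: 4.21 < 4.8. As dates: 4/21 is later than 4/8 (day 21 > day 8).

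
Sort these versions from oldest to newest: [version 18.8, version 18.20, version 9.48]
[version 9.48, version 18.8, version 18.20]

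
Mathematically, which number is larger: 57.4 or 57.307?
57.4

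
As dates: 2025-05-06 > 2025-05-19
False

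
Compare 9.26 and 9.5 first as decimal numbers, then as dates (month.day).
As decimals: 9.26 < 9.5. As dates: 9/26 is later than 9/5 (day 26 > day 5).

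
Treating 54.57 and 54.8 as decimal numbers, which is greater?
54.8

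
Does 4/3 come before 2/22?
No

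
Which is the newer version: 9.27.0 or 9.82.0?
9.82.0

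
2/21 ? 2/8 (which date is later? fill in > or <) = >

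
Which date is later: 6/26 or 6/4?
6/26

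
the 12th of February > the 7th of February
True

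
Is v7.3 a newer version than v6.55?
Yes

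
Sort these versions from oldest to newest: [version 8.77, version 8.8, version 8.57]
[version 8.8, version 8.57, version 8.77]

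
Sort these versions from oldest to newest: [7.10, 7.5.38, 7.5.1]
[7.5.1, 7.5.38, 7.10]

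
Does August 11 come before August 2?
No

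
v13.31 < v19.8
True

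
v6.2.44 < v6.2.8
False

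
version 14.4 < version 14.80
True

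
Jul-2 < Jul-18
True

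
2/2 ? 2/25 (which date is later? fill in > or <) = <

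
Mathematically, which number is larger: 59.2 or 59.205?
59.205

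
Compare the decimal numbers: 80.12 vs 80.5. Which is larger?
80.5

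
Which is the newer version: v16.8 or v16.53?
v16.53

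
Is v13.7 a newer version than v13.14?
No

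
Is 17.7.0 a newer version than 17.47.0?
No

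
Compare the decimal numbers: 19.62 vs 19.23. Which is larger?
19.62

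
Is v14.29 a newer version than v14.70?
No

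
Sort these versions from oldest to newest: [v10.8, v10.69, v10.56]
[v10.8, v10.56, v10.69]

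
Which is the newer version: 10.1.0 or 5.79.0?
10.1.0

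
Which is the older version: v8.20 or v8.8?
v8.8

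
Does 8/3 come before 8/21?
Yes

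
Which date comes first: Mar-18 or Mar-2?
Mar-2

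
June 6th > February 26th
True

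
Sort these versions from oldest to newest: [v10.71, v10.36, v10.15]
[v10.15, v10.36, v10.71]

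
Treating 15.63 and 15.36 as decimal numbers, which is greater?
15.63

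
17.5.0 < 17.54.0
True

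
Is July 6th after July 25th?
No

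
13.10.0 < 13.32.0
True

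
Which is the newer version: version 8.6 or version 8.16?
version 8.16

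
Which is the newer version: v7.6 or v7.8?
v7.8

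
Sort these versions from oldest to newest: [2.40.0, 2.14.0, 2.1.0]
[2.1.0, 2.14.0, 2.40.0]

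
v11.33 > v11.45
False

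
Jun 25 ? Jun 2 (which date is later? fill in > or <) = >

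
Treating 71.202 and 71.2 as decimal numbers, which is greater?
71.202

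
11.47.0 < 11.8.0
False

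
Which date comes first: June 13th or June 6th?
June 6th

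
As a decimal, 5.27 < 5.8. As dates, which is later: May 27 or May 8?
May 27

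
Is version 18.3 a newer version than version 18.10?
No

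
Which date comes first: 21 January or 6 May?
21 January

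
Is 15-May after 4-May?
Yes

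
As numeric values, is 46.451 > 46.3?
True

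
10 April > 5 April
True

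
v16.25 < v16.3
False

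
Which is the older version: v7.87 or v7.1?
v7.1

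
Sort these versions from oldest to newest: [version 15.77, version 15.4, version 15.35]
[version 15.4, version 15.35, version 15.77]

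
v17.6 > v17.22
False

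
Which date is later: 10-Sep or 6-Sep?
10-Sep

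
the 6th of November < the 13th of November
True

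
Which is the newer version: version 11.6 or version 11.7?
version 11.7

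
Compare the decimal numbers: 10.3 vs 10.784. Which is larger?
10.784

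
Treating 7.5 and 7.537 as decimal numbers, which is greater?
7.537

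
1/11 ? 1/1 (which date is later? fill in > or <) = >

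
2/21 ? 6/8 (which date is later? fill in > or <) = <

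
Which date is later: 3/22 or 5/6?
5/6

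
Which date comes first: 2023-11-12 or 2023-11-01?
2023-11-01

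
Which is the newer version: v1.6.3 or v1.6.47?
v1.6.47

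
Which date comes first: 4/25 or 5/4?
4/25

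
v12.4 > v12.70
False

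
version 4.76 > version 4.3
True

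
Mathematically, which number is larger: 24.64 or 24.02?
24.64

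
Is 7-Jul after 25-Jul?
No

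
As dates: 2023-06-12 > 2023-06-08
True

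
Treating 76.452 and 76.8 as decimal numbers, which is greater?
76.8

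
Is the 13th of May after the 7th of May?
Yes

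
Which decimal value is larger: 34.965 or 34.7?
34.965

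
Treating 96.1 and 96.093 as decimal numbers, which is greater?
96.1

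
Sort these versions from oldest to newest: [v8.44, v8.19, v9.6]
[v8.19, v8.44, v9.6]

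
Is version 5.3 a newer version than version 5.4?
No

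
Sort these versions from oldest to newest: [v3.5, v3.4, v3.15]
[v3.4, v3.5, v3.15]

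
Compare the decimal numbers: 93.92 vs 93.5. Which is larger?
93.92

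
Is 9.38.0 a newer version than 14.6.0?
No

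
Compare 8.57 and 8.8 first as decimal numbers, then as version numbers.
As decimals: 8.57 < 8.8. As versions: v8.57 > v8.8 (minor version 57 > 8).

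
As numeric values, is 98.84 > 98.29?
True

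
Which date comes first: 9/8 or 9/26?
9/8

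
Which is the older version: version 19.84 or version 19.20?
version 19.20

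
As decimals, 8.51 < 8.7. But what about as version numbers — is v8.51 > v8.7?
True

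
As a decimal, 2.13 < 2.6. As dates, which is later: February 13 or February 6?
February 13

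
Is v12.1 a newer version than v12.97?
No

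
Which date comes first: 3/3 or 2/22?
2/22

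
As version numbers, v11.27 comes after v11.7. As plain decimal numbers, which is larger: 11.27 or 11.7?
11.7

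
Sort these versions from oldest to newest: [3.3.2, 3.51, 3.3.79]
[3.3.2, 3.3.79, 3.51]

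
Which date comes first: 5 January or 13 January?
5 January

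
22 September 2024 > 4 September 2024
True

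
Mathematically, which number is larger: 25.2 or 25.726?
25.726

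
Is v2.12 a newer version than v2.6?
Yes. Version numbers are compared segment by segment as integers, not as decimals: minor version 12 > 6, so v2.12 > v2.6 (even though the decimal 2.12 < 2.6).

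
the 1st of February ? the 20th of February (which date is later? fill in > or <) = <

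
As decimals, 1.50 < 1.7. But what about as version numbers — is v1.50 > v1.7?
True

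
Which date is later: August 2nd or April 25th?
August 2nd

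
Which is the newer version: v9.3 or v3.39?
v9.3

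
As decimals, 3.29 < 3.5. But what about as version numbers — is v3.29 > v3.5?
True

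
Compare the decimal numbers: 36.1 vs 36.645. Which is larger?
36.645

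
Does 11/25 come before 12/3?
Yes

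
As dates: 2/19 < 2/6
False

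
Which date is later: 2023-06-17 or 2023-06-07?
2023-06-17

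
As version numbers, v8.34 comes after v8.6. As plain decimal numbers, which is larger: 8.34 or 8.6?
8.6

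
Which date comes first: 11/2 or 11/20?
11/2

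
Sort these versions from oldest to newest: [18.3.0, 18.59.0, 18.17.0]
[18.3.0, 18.17.0, 18.59.0]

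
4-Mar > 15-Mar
False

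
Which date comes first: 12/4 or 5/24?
5/24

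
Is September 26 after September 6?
Yes. Day 26 comes after day 6 in September — this is a date comparison, not a decimal one (the decimal 9.26 would be smaller than 9.6).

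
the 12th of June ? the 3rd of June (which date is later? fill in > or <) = >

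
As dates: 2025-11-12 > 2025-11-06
True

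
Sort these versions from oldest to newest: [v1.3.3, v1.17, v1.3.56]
[v1.3.3, v1.3.56, v1.17]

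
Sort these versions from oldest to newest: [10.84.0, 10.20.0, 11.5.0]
[10.20.0, 10.84.0, 11.5.0]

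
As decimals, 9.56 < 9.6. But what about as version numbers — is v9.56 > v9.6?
True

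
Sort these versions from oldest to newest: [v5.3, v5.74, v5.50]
[v5.3, v5.50, v5.74]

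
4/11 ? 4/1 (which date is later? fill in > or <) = >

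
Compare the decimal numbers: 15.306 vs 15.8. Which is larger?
15.8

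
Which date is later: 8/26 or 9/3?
9/3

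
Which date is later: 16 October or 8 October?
16 October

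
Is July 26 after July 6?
Yes. Day 26 comes after day 6 in July — this is a date comparison, not a decimal one (the decimal 7.26 would be smaller than 7.6).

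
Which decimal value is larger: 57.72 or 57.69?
57.72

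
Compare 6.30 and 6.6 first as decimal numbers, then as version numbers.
As decimals: 6.30 < 6.6. As versions: v6.30 > v6.6 (minor version 30 > 6).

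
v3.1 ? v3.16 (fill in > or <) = <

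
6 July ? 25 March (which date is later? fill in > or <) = >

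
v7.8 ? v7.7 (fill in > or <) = >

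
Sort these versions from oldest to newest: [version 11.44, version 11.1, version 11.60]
[version 11.1, version 11.44, version 11.60]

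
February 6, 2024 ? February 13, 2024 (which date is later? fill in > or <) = <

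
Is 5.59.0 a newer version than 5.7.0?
Yes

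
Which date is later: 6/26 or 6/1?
6/26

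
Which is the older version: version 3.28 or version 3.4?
version 3.4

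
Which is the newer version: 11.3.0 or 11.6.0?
11.6.0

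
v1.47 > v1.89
False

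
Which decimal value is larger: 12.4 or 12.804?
12.804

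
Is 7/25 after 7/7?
Yes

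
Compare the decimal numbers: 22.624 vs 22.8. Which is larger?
22.8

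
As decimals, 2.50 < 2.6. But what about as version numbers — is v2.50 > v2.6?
True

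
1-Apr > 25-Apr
False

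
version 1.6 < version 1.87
True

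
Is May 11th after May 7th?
Yes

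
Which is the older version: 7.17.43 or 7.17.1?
7.17.1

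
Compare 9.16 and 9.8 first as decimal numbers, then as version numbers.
As decimals: 9.16 < 9.8. As versions: v9.16 > v9.8 (minor version 16 > 8).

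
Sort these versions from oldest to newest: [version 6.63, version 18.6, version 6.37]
[version 6.37, version 6.63, version 18.6]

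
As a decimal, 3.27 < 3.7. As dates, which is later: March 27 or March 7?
March 27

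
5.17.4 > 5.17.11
False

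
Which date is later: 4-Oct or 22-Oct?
22-Oct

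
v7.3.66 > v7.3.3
True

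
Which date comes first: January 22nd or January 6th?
January 6th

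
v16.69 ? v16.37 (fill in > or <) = >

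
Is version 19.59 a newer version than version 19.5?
Yes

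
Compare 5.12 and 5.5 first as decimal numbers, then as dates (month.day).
As decimals: 5.12 < 5.5. As dates: 5/12 is later than 5/5 (day 12 > day 5).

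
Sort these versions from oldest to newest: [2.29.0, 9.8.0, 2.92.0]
[2.29.0, 2.92.0, 9.8.0]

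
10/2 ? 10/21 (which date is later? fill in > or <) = <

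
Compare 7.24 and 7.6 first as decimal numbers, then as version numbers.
As decimals: 7.24 < 7.6. As versions: v7.24 > v7.6 (minor version 24 > 6).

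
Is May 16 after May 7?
Yes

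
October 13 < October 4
False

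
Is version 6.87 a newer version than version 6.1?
Yes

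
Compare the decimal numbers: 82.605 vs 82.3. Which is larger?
82.605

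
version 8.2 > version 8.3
False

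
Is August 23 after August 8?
Yes. Day 23 comes after day 8 in August — this is a date comparison, not a decimal one (the decimal 8.23 would be smaller than 8.8).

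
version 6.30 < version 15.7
True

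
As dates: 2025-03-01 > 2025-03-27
False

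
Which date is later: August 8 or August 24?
August 24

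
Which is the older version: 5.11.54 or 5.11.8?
5.11.8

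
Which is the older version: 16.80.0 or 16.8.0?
16.8.0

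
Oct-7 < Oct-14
True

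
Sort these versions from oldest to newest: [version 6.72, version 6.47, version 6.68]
[version 6.47, version 6.68, version 6.72]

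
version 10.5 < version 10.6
True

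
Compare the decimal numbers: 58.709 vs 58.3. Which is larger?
58.709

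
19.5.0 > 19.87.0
False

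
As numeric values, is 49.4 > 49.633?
False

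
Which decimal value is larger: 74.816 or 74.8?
74.816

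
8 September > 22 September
False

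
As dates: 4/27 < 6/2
True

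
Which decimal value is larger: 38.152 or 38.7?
38.7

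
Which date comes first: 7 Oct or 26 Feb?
26 Feb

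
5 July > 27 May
True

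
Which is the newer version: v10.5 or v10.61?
v10.61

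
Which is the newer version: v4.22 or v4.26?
v4.26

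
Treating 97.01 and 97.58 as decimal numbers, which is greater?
97.58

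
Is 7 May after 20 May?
No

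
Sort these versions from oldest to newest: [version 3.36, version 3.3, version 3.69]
[version 3.3, version 3.36, version 3.69]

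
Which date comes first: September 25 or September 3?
September 3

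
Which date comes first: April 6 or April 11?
April 6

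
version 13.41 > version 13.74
False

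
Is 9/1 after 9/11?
No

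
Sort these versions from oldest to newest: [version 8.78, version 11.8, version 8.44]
[version 8.44, version 8.78, version 11.8]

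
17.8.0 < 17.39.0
True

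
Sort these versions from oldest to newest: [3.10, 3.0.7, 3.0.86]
[3.0.7, 3.0.86, 3.10]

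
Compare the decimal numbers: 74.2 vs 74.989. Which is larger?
74.989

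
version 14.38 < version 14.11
False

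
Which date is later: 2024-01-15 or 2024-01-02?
2024-01-15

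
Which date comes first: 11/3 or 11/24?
11/3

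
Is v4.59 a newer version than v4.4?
Yes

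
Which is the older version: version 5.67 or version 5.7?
version 5.7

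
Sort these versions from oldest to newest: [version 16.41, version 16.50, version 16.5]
[version 16.5, version 16.41, version 16.50]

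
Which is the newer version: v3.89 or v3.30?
v3.89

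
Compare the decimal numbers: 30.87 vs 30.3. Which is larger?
30.87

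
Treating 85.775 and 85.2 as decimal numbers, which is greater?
85.775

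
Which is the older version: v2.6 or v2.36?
v2.6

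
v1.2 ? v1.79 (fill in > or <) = <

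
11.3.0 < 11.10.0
True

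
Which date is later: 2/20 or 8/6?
8/6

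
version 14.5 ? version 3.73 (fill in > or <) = >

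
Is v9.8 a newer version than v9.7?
Yes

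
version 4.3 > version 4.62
False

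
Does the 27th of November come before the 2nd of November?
No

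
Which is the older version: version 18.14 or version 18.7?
version 18.7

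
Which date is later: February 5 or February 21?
February 21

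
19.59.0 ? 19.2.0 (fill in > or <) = >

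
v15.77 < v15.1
False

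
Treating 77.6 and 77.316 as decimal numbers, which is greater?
77.6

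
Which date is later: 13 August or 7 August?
13 August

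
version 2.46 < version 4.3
True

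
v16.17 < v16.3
False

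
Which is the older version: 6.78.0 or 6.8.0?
6.8.0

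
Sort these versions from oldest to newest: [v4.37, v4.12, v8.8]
[v4.12, v4.37, v8.8]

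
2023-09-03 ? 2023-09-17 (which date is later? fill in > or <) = <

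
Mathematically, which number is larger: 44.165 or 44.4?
44.4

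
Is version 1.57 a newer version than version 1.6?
Yes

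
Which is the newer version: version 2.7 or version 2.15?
version 2.15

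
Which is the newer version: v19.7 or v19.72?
v19.72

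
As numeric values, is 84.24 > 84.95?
False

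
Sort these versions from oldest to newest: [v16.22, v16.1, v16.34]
[v16.1, v16.22, v16.34]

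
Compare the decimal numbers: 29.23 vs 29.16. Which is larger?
29.23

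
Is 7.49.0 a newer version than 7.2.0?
Yes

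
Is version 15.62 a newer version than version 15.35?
Yes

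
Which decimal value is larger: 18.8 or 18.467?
18.8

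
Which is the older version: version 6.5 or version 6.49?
version 6.5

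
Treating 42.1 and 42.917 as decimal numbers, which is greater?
42.917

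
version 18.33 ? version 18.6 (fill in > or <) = >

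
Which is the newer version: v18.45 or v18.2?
v18.45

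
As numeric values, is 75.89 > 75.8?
True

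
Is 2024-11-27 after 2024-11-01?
Yes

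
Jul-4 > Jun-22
True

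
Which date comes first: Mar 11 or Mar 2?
Mar 2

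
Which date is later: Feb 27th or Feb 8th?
Feb 27th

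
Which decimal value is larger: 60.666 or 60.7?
60.7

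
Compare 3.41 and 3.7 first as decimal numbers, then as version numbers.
As decimals: 3.41 < 3.7. As versions: v3.41 > v3.7 (minor version 41 > 7).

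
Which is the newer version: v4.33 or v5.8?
v5.8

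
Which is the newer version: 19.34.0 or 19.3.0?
19.34.0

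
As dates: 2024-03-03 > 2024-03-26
False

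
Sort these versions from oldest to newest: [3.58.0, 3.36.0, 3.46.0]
[3.36.0, 3.46.0, 3.58.0]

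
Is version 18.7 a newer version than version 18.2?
Yes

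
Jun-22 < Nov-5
True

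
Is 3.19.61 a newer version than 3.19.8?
Yes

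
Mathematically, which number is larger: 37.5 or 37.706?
37.706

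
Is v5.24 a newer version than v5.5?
Yes. Version numbers are compared segment by segment as integers, not as decimals: minor version 24 > 5, so v5.24 > v5.5 (even though the decimal 5.24 < 5.5).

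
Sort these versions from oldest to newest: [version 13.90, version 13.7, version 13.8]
[version 13.7, version 13.8, version 13.90]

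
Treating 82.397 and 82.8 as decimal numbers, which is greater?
82.8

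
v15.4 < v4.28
False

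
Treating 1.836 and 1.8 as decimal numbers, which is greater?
1.836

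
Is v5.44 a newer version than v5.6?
Yes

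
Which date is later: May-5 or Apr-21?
May-5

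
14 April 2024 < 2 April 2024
False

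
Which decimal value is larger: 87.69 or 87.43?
87.69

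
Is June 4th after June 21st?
No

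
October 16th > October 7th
True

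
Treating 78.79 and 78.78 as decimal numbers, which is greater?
78.79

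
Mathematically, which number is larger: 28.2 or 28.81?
28.81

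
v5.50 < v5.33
False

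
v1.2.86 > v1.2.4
True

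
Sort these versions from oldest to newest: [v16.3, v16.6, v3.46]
[v3.46, v16.3, v16.6]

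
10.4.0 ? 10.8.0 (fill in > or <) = <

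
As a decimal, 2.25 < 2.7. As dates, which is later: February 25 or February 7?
February 25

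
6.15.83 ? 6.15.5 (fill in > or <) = >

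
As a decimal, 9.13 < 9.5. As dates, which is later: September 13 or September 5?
September 13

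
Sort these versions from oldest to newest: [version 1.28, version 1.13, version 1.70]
[version 1.13, version 1.28, version 1.70]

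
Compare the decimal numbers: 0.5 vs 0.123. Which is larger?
0.5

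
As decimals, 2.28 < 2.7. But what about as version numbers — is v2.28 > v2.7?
True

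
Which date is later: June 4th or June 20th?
June 20th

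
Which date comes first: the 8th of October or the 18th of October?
the 8th of October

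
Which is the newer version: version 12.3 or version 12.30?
version 12.30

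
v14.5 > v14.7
False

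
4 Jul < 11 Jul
True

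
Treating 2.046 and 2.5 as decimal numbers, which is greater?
2.5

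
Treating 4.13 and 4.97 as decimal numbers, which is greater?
4.97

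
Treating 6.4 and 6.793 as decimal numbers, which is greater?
6.793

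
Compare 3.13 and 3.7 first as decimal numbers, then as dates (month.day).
As decimals: 3.13 < 3.7. As dates: 3/13 is later than 3/7 (day 13 > day 7).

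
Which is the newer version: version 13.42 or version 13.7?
version 13.42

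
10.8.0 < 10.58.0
True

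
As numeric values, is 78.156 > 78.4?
False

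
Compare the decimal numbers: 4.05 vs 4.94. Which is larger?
4.94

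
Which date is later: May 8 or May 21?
May 21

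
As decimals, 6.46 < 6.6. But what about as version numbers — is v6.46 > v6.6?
True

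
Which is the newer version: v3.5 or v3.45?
v3.45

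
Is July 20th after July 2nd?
Yes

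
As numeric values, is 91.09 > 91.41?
False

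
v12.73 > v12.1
True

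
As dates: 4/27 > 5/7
False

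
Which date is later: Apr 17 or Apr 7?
Apr 17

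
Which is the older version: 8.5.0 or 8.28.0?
8.5.0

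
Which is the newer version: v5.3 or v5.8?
v5.8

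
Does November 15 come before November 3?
No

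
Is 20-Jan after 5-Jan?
Yes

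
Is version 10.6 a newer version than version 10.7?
No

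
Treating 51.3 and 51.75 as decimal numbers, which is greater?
51.75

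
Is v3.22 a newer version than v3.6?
Yes. Version numbers are compared segment by segment as integers, not as decimals: minor version 22 > 6, so v3.22 > v3.6 (even though the decimal 3.22 < 3.6).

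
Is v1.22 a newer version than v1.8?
Yes. Version numbers are compared segment by segment as integers, not as decimals: minor version 22 > 8, so v1.22 > v1.8 (even though the decimal 1.22 < 1.8).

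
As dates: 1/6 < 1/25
True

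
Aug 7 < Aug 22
True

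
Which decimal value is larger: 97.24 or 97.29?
97.29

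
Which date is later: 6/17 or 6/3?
6/17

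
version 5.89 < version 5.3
False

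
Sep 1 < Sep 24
True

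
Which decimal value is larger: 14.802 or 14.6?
14.802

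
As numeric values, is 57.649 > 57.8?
False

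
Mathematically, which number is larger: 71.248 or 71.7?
71.7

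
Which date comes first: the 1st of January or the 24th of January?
the 1st of January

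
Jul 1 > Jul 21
False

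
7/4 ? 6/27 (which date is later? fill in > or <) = >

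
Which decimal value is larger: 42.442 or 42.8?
42.8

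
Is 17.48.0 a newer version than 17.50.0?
No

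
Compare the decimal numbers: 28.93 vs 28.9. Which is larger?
28.93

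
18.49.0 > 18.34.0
True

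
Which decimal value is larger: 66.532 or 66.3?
66.532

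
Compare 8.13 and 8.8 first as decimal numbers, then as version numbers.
As decimals: 8.13 < 8.8. As versions: v8.13 > v8.8 (minor version 13 > 8).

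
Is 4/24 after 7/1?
No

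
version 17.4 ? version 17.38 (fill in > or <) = <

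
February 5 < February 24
True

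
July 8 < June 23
False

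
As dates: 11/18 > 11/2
True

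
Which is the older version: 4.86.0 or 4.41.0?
4.41.0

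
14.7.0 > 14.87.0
False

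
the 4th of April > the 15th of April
False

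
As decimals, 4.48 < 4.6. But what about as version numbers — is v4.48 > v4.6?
True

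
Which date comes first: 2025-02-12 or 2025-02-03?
2025-02-03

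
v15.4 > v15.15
False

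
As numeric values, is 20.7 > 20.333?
True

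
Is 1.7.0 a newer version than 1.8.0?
No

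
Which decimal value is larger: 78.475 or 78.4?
78.475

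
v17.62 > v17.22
True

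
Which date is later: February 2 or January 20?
February 2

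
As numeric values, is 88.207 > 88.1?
True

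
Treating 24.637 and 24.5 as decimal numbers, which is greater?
24.637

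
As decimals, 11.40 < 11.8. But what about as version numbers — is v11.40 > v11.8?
True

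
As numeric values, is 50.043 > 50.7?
False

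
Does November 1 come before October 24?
No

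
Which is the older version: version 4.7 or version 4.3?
version 4.3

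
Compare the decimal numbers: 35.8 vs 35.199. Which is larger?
35.8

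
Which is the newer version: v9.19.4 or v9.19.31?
v9.19.31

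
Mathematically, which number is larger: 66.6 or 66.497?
66.6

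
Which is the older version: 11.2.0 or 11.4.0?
11.2.0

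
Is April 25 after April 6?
Yes. Day 25 comes after day 6 in April — this is a date comparison, not a decimal one (the decimal 4.25 would be smaller than 4.6).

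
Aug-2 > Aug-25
False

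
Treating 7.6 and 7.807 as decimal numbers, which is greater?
7.807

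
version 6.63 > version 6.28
True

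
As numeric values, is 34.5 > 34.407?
True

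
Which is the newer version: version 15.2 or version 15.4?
version 15.4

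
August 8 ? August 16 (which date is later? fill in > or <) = <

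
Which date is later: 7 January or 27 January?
27 January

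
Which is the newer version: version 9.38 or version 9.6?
version 9.38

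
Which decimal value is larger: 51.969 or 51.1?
51.969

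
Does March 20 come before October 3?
Yes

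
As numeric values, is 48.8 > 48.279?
True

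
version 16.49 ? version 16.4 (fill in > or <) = >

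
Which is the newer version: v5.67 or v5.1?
v5.67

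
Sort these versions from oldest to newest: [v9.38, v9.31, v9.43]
[v9.31, v9.38, v9.43]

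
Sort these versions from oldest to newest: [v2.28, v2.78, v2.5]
[v2.5, v2.28, v2.78]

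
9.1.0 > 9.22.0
False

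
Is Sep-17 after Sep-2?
Yes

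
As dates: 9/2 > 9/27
False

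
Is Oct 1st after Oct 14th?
No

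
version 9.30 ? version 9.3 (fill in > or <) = >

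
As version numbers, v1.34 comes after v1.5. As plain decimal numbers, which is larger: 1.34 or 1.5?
1.5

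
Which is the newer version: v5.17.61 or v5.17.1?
v5.17.61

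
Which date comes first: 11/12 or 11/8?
11/8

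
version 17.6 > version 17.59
False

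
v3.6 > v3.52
False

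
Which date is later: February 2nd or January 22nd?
February 2nd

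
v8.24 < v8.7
False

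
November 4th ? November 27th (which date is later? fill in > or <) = <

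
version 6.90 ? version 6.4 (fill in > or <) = >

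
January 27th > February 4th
False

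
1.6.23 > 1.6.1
True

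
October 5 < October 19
True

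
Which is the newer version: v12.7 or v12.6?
v12.7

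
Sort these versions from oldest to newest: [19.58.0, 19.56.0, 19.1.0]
[19.1.0, 19.56.0, 19.58.0]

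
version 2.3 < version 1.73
False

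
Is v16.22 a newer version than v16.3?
Yes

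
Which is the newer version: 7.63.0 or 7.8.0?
7.63.0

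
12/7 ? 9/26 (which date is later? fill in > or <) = >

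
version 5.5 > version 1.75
True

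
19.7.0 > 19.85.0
False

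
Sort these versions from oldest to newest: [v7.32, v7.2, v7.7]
[v7.2, v7.7, v7.32]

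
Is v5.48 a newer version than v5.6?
Yes. Version numbers are compared segment by segment as integers, not as decimals: minor version 48 > 6, so v5.48 > v5.6 (even though the decimal 5.48 < 5.6).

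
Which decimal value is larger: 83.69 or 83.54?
83.69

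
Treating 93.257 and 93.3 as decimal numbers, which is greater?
93.3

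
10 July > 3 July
True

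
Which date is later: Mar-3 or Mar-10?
Mar-10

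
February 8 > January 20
True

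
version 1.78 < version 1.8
False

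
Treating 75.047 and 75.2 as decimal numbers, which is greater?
75.2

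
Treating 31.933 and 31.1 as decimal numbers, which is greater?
31.933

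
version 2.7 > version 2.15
False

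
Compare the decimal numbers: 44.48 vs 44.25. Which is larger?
44.48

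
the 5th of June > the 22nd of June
False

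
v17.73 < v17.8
False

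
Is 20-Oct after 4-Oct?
Yes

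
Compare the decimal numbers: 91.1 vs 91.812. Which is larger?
91.812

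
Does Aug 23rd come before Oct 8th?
Yes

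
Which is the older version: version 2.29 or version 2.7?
version 2.7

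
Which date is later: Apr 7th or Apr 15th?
Apr 15th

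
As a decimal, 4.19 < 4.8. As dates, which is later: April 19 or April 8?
April 19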